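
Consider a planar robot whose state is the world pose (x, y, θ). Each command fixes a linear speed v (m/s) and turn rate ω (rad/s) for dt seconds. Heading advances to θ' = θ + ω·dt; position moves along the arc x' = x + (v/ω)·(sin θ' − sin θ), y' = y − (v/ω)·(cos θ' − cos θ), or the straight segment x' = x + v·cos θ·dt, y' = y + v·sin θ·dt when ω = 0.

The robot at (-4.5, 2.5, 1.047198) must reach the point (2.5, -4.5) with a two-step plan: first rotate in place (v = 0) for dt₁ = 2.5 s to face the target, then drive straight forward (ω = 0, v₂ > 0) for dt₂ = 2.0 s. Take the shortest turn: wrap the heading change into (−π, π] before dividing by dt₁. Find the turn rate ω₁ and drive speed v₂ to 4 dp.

ω₁ = -0.7330, v₂ = 4.9497

heading to target = atan2(-4.5−2.5, 2.5−-4.5) = -0.7854
Δθ = wrap(-0.7854 − 1.0472) = -1.8326; ω₁ = Δθ/dt₁ = -0.7330
distance = √((2.5−-4.5)² + (-4.5−2.5)²) = 9.8995; v₂ = distance/dt₂ = 4.9497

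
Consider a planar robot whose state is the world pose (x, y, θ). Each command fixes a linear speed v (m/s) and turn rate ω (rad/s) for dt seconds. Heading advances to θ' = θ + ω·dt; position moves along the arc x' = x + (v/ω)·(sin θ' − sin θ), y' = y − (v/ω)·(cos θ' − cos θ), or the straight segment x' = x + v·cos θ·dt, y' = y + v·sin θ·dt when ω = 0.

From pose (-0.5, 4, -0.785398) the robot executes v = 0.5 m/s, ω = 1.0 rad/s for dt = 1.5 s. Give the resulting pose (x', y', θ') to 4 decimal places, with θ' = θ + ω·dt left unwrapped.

(0.1812, 3.9759, 0.7146)

θ' = -0.7854 + 1.0·1.5 = 0.7146
R = v/ω = 0.5/1.0 = 0.5000
x' = -0.5 + 0.5000·(sin 0.7146 − sin -0.7854) = 0.1812
y' = 4 − 0.5000·(cos 0.7146 − cos -0.7854) = 3.9759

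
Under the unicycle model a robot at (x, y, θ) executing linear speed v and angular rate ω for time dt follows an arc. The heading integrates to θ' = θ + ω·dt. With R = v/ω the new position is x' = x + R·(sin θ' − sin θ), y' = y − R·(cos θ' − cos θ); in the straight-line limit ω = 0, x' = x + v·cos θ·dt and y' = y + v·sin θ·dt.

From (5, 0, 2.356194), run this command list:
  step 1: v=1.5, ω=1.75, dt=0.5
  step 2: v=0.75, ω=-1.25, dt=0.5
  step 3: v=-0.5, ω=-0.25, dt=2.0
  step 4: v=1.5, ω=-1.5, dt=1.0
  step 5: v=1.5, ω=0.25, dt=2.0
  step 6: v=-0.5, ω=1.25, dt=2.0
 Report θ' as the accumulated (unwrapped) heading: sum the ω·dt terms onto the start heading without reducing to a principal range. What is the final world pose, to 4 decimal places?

step 1: θ'=3.2312 (R=0.8571) → pose (4.3172, 0.2476, 3.2312)
step 2: θ'=2.6062 (R=-0.6000) → pose (3.9574, 0.3292, 2.6062)
step 3: θ'=2.1062 (R=2.0000) → pose (4.6572, -0.3706, 2.1062)
step 4: θ'=0.6062 (R=-1.0000) → pose (4.9475, 0.9614, 0.6062)
step 5: θ'=1.1062 (R=6.0000) → pose (6.8930, 3.2039, 1.1062)
step 6: θ'=3.6062 (R=-0.4000) → pose (7.4299, 2.6671, 3.6062)

(7.4299, 2.6671, 3.6062)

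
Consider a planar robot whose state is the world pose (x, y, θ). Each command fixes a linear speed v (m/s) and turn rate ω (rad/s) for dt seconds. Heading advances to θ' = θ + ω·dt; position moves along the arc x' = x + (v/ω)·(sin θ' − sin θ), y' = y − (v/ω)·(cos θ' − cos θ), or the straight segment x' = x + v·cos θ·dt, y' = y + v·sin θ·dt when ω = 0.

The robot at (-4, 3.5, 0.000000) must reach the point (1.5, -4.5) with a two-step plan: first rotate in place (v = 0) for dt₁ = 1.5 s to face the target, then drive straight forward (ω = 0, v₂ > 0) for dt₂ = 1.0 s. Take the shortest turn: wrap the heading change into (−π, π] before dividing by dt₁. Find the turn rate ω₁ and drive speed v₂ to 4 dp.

heading to target = atan2(-4.5−3.5, 1.5−-4) = -0.9685
Δθ = wrap(-0.9685 − 0.0000) = -0.9685; ω₁ = Δθ/dt₁ = -0.6457
distance = √((1.5−-4)² + (-4.5−3.5)²) = 9.7082; v₂ = distance/dt₂ = 9.7082

ω₁ = -0.6457, v₂ = 9.7082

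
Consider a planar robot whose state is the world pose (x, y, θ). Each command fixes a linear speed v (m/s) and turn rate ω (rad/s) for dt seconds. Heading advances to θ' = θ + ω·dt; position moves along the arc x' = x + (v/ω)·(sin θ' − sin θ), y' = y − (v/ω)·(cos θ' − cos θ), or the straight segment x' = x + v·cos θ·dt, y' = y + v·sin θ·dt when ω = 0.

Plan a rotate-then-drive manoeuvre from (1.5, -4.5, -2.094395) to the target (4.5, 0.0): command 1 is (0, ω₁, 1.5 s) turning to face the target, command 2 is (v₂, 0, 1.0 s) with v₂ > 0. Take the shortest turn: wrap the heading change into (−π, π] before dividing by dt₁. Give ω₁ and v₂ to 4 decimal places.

heading to target = atan2(0−-4.5, 4.5−1.5) = 0.9828
Δθ = wrap(0.9828 − -2.0944) = 3.0772; ω₁ = Δθ/dt₁ = 2.0515
distance = √((4.5−1.5)² + (0−-4.5)²) = 5.4083; v₂ = distance/dt₂ = 5.4083

ω₁ = 2.0515, v₂ = 5.4083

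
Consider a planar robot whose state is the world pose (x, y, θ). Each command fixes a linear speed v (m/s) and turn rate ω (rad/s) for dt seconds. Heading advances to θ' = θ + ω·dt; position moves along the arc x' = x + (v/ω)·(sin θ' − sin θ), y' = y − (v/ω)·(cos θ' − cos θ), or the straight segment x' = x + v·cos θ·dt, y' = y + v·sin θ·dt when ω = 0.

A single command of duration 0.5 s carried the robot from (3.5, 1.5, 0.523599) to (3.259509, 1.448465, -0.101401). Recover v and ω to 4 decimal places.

Δθ = -0.101401 − 0.523599 = -0.625000
ω = Δθ/dt = -0.625000/0.5 = -1.2500
R = Δx/(sin θ' − sin θ) = 0.4000
v = R·ω = 0.4000·-1.2500 = -0.5000

v = -0.5000, ω = -1.2500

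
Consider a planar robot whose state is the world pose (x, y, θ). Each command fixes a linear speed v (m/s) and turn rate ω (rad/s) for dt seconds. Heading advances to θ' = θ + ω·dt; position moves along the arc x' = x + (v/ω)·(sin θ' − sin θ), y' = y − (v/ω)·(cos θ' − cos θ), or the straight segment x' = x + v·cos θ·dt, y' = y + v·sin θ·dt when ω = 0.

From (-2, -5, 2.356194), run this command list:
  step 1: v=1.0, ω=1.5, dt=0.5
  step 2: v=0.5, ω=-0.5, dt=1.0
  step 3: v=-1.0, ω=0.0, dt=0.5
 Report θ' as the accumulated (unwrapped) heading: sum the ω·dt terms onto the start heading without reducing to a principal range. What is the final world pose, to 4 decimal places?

step 1: θ'=3.1062 (R=0.6667) → pose (-2.4478, -4.8052, 3.1062)
step 2: θ'=2.6062 (R=-1.0000) → pose (-2.9226, -4.6658, 2.6062)
step 3: θ'=2.6062 (straight) → pose (-2.4926, -4.9209, 2.6062)

(-2.4926, -4.9209, 2.6062)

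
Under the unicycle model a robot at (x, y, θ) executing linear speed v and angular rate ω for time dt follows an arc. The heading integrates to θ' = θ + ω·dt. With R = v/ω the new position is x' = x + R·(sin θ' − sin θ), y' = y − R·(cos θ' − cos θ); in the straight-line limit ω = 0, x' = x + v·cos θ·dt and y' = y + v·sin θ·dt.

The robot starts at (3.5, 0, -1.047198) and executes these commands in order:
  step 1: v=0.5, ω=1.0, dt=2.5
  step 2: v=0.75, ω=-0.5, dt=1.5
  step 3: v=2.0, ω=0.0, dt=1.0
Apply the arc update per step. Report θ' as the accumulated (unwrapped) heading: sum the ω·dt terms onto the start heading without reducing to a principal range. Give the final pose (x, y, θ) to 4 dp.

step 1: θ'=1.4528 (R=0.5000) → pose (4.4295, 0.1911, 1.4528)
step 2: θ'=0.7028 (R=-1.5000) → pose (4.9496, 1.1591, 0.7028)
step 3: θ'=0.7028 (straight) → pose (6.4756, 2.4518, 0.7028)

(6.4756, 2.4518, 0.7028)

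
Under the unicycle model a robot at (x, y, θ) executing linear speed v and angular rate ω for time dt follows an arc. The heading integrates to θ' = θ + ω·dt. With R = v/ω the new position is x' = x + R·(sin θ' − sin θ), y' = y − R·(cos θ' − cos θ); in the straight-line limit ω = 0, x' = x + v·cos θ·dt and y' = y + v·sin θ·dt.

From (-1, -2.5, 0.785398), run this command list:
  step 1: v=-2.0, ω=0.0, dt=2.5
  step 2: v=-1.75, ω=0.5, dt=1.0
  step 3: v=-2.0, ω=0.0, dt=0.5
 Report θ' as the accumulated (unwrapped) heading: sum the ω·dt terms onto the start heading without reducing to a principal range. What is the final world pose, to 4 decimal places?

(-5.7006, -8.4846, 1.2854)

step 1: θ'=0.7854 (straight) → pose (-4.5355, -6.0355, 0.7854)
step 2: θ'=1.2854 (R=-3.5000) → pose (-5.4191, -7.5250, 1.2854)
step 3: θ'=1.2854 (straight) → pose (-5.7006, -8.4846, 1.2854)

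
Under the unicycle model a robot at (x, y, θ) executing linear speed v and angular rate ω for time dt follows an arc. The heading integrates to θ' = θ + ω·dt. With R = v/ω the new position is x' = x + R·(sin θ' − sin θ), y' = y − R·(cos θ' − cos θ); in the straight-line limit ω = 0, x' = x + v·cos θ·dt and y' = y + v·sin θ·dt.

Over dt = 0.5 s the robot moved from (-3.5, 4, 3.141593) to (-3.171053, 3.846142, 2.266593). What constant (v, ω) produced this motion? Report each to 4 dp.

Δθ = 2.266593 − 3.141593 = -0.875000
ω = Δθ/dt = -0.875000/0.5 = -1.7500
R = Δx/(sin θ' − sin θ) = 0.4286
v = R·ω = 0.4286·-1.7500 = -0.7500

v = -0.7500, ω = -1.7500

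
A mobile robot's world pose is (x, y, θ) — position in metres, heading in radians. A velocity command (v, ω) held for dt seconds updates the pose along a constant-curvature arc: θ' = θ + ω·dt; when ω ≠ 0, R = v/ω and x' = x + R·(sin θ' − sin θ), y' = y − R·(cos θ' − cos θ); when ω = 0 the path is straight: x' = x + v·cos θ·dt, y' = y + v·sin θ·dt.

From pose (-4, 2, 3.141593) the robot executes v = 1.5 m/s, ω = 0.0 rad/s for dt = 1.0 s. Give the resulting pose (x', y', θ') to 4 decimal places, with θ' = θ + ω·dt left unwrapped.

θ' = 3.1416 + 0.0·1.0 = 3.1416
ω = 0 → straight: x' = -4 + 1.5·cos(3.1416)·1.0 = -5.5000
y' = 2 + 1.5·sin(3.1416)·1.0 = 2.0000

(-5.5000, 2.0000, 3.1416)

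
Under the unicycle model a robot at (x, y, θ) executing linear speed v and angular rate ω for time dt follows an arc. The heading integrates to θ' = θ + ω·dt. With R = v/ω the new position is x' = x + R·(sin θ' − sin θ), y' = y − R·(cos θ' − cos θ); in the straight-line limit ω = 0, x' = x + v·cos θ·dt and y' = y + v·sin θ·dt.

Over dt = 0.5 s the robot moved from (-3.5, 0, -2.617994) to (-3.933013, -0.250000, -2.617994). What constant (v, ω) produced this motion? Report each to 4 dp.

v = 1.0000, ω = 0.0000

Δθ = -2.617994 − -2.617994 = 0.000000
ω = Δθ/dt = 0.000000/0.5 = 0.0000
ω = 0 → v = (Δx·cos θ + Δy·sin θ)/dt = 1.0000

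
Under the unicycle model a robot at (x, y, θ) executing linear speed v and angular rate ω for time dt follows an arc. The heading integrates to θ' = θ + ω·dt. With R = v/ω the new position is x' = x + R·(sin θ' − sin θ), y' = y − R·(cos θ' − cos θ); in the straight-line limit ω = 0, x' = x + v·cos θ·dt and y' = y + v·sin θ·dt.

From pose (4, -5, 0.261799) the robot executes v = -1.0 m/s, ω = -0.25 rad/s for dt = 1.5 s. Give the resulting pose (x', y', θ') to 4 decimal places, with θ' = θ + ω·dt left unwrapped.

(2.5129, -5.1107, -0.1132)

θ' = 0.2618 + -0.25·1.5 = -0.1132
R = v/ω = -1.0/-0.25 = 4.0000
x' = 4 + 4.0000·(sin -0.1132 − sin 0.2618) = 2.5129
y' = -5 − 4.0000·(cos -0.1132 − cos 0.2618) = -5.1107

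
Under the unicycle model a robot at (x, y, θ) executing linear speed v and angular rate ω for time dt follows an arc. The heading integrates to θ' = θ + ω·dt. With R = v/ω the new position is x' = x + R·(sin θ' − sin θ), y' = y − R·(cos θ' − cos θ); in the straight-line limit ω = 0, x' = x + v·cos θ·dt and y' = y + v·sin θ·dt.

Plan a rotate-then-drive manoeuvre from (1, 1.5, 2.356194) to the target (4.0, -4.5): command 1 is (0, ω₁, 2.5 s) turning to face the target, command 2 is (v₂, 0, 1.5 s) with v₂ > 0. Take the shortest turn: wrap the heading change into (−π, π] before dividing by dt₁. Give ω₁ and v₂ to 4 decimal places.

ω₁ = 1.1279, v₂ = 4.4721

heading to target = atan2(-4.5−1.5, 4−1) = -1.1071
Δθ = wrap(-1.1071 − 2.3562) = 2.8198; ω₁ = Δθ/dt₁ = 1.1279
distance = √((4−1)² + (-4.5−1.5)²) = 6.7082; v₂ = distance/dt₂ = 4.4721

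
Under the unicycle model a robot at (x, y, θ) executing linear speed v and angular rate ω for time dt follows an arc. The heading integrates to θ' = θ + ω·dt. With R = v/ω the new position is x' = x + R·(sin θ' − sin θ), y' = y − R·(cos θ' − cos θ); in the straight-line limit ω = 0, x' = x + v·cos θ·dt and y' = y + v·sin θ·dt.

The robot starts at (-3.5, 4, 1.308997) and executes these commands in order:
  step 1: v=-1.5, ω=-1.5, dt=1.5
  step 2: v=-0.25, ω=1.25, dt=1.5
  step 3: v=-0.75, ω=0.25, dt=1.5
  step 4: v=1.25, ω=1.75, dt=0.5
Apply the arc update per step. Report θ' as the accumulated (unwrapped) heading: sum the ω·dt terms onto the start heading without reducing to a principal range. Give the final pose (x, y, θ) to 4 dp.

step 1: θ'=-0.9410 (R=1.0000) → pose (-5.2741, 3.6698, -0.9410)
step 2: θ'=0.9340 (R=-0.2000) → pose (-5.5965, 3.6710, 0.9340)
step 3: θ'=1.3090 (R=-3.0000) → pose (-6.0823, 2.6636, 1.3090)
step 4: θ'=2.1840 (R=0.7143) → pose (-6.1881, 3.2595, 2.1840)

(-6.1881, 3.2595, 2.1840)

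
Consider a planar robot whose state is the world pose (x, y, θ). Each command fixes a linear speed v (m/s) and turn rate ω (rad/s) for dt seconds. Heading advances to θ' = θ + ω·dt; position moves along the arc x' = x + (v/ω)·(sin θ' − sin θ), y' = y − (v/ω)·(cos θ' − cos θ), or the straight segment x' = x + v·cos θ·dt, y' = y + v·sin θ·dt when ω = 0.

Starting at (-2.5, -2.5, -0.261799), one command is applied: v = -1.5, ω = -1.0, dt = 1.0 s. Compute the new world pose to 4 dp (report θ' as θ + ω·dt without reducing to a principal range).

θ' = -0.2618 + -1.0·1.0 = -1.2618
R = v/ω = -1.5/-1.0 = 1.5000
x' = -2.5 + 1.5000·(sin -1.2618 − sin -0.2618) = -3.5407
y' = -2.5 − 1.5000·(cos -1.2618 − cos -0.2618) = -1.5073

(-3.5407, -1.5073, -1.2618)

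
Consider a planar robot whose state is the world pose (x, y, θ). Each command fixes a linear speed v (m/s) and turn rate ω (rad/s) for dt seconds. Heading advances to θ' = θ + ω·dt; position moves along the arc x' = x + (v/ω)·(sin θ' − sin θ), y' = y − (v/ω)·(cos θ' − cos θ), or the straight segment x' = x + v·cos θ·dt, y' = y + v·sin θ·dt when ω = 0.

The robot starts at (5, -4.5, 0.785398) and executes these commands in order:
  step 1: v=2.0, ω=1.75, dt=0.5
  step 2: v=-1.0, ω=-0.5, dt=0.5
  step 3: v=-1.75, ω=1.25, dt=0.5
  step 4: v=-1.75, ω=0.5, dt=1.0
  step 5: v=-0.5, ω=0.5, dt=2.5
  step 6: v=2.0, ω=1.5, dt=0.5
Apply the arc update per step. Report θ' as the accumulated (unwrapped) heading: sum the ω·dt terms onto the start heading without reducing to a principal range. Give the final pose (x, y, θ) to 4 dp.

(7.2356, -7.0567, 4.5354)

step 1: θ'=1.6604 (R=1.1429) → pose (5.3302, -3.5896, 1.6604)
step 2: θ'=1.4104 (R=2.0000) → pose (5.3125, -4.0880, 1.4104)
step 3: θ'=2.0354 (R=-1.4000) → pose (5.4429, -4.9389, 2.0354)
step 4: θ'=2.5354 (R=-3.5000) → pose (6.5778, -6.2470, 2.5354)
step 5: θ'=3.7854 (R=-1.0000) → pose (7.7478, -6.2250, 3.7854)
step 6: θ'=4.5354 (R=1.3333) → pose (7.2356, -7.0567, 4.5354)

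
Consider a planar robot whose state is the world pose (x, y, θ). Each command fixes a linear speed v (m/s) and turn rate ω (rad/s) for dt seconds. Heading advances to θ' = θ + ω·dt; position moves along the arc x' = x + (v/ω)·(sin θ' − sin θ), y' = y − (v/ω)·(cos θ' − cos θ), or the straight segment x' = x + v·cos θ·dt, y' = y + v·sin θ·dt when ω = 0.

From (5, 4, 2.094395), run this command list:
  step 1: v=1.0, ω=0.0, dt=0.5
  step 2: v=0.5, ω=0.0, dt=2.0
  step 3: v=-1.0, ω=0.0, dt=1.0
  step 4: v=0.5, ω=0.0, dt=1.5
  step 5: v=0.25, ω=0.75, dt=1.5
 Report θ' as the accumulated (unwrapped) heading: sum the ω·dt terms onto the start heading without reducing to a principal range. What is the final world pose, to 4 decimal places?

step 1: θ'=2.0944 (straight) → pose (4.7500, 4.4330, 2.0944)
step 2: θ'=2.0944 (straight) → pose (4.2500, 5.2990, 2.0944)
step 3: θ'=2.0944 (straight) → pose (4.7500, 4.4330, 2.0944)
step 4: θ'=2.0944 (straight) → pose (4.3750, 5.0825, 2.0944)
step 5: θ'=3.2194 (R=0.3333) → pose (4.0604, 5.2482, 3.2194)

(4.0604, 5.2482, 3.2194)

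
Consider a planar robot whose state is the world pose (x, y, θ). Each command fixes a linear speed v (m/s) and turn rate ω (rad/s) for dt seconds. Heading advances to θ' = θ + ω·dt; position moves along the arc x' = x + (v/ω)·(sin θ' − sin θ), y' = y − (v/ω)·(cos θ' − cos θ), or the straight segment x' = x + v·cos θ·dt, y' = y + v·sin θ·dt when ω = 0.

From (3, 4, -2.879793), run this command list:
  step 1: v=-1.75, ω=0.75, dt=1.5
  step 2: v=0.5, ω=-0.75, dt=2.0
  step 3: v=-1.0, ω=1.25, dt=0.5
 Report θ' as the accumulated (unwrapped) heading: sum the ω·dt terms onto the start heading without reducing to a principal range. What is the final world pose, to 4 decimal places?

step 1: θ'=-1.7548 (R=-2.3333) → pose (4.6900, 5.8269, -1.7548)
step 2: θ'=-3.2548 (R=-0.6667) → pose (3.9593, 5.2865, -3.2548)
step 3: θ'=-2.6298 (R=-0.8000) → pose (4.4415, 5.3839, -2.6298)

(4.4415, 5.3839, -2.6298)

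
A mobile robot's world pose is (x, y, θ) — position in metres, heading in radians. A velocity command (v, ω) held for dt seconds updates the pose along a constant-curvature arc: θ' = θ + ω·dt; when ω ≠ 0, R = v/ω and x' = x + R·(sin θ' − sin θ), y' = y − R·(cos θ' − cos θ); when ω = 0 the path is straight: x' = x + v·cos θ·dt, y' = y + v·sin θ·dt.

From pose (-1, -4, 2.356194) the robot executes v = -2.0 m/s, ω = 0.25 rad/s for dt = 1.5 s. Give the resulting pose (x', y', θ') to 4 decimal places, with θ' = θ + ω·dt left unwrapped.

(1.4651, -5.6788, 2.7312)

θ' = 2.3562 + 0.25·1.5 = 2.7312
R = v/ω = -2.0/0.25 = -8.0000
x' = -1 + -8.0000·(sin 2.7312 − sin 2.3562) = 1.4651
y' = -4 − -8.0000·(cos 2.7312 − cos 2.3562) = -5.6788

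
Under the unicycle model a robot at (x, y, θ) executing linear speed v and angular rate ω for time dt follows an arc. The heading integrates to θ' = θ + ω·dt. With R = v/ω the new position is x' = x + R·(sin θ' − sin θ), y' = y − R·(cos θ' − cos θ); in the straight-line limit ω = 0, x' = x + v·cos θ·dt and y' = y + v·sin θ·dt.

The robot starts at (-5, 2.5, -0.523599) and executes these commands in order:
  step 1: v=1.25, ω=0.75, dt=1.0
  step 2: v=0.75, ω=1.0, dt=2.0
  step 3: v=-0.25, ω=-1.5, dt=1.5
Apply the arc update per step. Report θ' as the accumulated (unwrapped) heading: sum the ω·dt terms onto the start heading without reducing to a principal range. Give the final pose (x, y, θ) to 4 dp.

(-3.5024, 3.2391, -0.0236)

step 1: θ'=0.2264 (R=1.6667) → pose (-3.7925, 2.3192, 0.2264)
step 2: θ'=2.2264 (R=0.7500) → pose (-3.3664, 3.5073, 2.2264)
step 3: θ'=-0.0236 (R=0.1667) → pose (-3.5024, 3.2391, -0.0236)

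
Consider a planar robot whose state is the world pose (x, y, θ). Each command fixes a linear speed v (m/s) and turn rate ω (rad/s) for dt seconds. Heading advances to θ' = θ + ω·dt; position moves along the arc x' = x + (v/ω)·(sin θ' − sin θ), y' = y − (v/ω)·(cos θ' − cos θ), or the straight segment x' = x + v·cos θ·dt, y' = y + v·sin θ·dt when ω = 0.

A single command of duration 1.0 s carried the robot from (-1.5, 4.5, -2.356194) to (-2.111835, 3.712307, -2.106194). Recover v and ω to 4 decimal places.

Δθ = -2.106194 − -2.356194 = 0.250000
ω = Δθ/dt = 0.250000/1.0 = 0.2500
R = −Δy/(cos θ' − cos θ) = 4.0000
v = R·ω = 4.0000·0.2500 = 1.0000

v = 1.0000, ω = 0.2500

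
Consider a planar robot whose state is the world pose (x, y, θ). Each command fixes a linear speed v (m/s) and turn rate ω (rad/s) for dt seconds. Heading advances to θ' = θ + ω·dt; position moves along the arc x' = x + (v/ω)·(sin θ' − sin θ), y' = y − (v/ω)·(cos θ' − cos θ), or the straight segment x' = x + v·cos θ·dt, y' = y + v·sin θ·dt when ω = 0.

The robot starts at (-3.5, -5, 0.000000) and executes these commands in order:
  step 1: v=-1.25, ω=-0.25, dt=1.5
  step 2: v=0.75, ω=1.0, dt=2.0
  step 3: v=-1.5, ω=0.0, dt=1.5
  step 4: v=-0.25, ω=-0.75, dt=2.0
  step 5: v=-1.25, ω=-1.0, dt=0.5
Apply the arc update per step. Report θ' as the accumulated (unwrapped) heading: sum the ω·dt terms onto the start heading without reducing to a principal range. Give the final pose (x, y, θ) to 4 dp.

(-5.0908, -6.4324, -0.3750)

step 1: θ'=-0.3750 (R=5.0000) → pose (-5.3314, -4.6525, -0.3750)
step 2: θ'=1.6250 (R=0.7500) → pose (-4.3078, -3.9140, 1.6250)
step 3: θ'=1.6250 (straight) → pose (-4.1859, -6.1607, 1.6250)
step 4: θ'=0.1250 (R=0.3333) → pose (-4.4771, -6.5095, 0.1250)
step 5: θ'=-0.3750 (R=1.2500) → pose (-5.0908, -6.4324, -0.3750)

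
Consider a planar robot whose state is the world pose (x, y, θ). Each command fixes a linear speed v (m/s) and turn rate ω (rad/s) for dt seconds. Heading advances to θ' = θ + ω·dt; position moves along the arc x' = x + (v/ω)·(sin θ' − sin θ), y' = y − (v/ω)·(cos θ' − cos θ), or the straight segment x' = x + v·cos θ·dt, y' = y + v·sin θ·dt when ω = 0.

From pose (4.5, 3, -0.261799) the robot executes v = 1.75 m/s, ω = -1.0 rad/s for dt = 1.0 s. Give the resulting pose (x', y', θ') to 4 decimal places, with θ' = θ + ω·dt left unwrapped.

(5.7142, 1.8418, -1.2618)

θ' = -0.2618 + -1.0·1.0 = -1.2618
R = v/ω = 1.75/-1.0 = -1.7500
x' = 4.5 + -1.7500·(sin -1.2618 − sin -0.2618) = 5.7142
y' = 3 − -1.7500·(cos -1.2618 − cos -0.2618) = 1.8418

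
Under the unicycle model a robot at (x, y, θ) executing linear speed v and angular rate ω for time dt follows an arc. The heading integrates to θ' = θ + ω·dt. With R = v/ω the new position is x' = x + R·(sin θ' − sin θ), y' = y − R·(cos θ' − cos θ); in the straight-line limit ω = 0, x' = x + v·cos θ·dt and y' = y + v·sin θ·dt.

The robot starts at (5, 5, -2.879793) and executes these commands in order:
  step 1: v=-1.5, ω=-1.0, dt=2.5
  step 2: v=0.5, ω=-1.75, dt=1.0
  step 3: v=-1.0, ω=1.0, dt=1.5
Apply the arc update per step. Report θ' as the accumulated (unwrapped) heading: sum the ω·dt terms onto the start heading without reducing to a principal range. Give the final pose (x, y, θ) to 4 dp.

(5.6479, 2.7666, -5.6298)

step 1: θ'=-5.3798 (R=1.5000) → pose (6.5664, 2.6227, -5.3798)
step 2: θ'=-7.1298 (R=-0.2857) → pose (7.0048, 2.6351, -7.1298)
step 3: θ'=-5.6298 (R=-1.0000) → pose (5.6479, 2.7666, -5.6298)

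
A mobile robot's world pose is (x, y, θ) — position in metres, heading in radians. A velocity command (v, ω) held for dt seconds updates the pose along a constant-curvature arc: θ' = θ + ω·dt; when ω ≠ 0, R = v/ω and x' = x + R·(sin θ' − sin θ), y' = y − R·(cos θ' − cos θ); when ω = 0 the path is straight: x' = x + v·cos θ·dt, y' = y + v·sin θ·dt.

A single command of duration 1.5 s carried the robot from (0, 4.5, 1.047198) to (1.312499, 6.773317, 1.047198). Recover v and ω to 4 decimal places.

v = 1.7500, ω = 0.0000

Δθ = 1.047198 − 1.047198 = 0.000000
ω = Δθ/dt = 0.000000/1.5 = 0.0000
ω = 0 → v = (Δx·cos θ + Δy·sin θ)/dt = 1.7500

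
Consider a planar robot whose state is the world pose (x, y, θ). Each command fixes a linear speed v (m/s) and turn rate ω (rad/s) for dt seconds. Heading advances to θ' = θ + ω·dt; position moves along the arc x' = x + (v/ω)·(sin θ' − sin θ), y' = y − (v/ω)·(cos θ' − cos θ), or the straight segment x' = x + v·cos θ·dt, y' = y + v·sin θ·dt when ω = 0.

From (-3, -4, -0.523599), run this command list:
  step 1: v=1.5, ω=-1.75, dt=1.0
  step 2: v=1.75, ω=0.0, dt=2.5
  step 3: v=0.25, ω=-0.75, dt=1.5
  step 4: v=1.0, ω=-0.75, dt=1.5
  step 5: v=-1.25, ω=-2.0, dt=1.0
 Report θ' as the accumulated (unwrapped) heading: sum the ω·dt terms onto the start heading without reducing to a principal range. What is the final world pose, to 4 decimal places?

(-7.6749, -8.4265, -6.5236)

step 1: θ'=-2.2736 (R=-0.8571) → pose (-2.7745, -5.2963, -2.2736)
step 2: θ'=-2.2736 (straight) → pose (-5.6024, -8.6346, -2.2736)
step 3: θ'=-3.3986 (R=-0.3333) → pose (-5.9414, -8.7415, -3.3986)
step 4: θ'=-4.5236 (R=-1.3333) → pose (-6.9122, -7.7022, -4.5236)
step 5: θ'=-6.5236 (R=0.6250) → pose (-7.6749, -8.4265, -6.5236)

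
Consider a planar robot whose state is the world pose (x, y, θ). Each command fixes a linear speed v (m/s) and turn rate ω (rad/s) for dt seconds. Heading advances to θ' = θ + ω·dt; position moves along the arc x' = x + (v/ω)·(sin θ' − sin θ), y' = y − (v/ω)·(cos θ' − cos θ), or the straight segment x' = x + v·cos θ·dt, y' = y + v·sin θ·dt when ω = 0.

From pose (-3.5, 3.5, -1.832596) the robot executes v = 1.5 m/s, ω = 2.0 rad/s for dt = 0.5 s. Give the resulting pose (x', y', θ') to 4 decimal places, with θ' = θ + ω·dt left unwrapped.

(-3.3303, 2.8012, -0.8326)

θ' = -1.8326 + 2.0·0.5 = -0.8326
R = v/ω = 1.5/2.0 = 0.7500
x' = -3.5 + 0.7500·(sin -0.8326 − sin -1.8326) = -3.3303
y' = 3.5 − 0.7500·(cos -0.8326 − cos -1.8326) = 2.8012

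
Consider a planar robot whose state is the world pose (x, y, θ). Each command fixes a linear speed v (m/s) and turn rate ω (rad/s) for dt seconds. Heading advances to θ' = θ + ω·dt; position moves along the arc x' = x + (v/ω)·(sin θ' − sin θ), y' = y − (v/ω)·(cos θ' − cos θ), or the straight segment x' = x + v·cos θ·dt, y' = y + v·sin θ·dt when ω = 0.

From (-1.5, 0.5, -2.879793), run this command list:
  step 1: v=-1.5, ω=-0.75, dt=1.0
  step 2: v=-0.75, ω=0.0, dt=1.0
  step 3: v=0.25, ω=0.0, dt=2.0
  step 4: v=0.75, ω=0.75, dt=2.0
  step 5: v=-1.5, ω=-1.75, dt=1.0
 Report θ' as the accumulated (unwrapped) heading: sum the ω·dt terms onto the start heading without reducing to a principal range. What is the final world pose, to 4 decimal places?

(0.1632, 0.0438, -3.8798)

step 1: θ'=-3.6298 (R=2.0000) → pose (-0.0443, 0.3345, -3.6298)
step 2: θ'=-3.6298 (straight) → pose (0.6181, -0.0173, -3.6298)
step 3: θ'=-3.6298 (straight) → pose (0.1765, 0.2172, -3.6298)
step 4: θ'=-2.1298 (R=1.0000) → pose (-1.1403, -0.1356, -2.1298)
step 5: θ'=-3.8798 (R=0.8571) → pose (0.1632, 0.0438, -3.8798)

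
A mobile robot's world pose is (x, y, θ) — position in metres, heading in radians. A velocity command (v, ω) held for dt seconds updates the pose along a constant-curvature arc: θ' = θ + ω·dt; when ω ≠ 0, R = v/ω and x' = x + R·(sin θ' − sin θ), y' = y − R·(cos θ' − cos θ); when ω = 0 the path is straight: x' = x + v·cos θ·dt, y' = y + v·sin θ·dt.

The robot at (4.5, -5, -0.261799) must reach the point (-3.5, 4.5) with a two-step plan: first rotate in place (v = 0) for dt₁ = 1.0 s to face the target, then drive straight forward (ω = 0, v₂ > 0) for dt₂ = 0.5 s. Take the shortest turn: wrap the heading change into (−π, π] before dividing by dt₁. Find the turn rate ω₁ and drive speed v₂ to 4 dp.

heading to target = atan2(4.5−-5, -3.5−4.5) = 2.2707
Δθ = wrap(2.2707 − -0.2618) = 2.5325; ω₁ = Δθ/dt₁ = 2.5325
distance = √((-3.5−4.5)² + (4.5−-5)²) = 12.4197; v₂ = distance/dt₂ = 24.8395

ω₁ = 2.5325, v₂ = 24.8395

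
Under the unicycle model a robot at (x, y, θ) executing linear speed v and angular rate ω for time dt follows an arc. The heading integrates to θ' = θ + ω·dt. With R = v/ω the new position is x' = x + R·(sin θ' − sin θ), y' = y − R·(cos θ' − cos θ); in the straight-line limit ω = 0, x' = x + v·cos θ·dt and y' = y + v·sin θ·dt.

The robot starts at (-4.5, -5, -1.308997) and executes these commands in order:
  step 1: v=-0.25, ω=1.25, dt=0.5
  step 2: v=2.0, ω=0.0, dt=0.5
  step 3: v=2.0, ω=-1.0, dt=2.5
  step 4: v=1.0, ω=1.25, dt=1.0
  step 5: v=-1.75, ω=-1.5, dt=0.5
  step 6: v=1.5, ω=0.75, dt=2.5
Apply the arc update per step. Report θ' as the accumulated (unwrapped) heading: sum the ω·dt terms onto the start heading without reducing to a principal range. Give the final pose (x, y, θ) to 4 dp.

step 1: θ'=-0.6840 (R=-0.2000) → pose (-4.5668, -4.8968, -0.6840)
step 2: θ'=-0.6840 (straight) → pose (-3.7918, -5.5286, -0.6840)
step 3: θ'=-3.1840 (R=-2.0000) → pose (-5.1403, -9.0770, -3.1840)
step 4: θ'=-1.9340 (R=0.8000) → pose (-5.9221, -9.5920, -1.9340)
step 5: θ'=-2.6840 (R=1.1667) → pose (-5.3469, -8.9599, -2.6840)
step 6: θ'=-0.8090 (R=2.0000) → pose (-5.9105, -12.1346, -0.8090)

(-5.9105, -12.1346, -0.8090)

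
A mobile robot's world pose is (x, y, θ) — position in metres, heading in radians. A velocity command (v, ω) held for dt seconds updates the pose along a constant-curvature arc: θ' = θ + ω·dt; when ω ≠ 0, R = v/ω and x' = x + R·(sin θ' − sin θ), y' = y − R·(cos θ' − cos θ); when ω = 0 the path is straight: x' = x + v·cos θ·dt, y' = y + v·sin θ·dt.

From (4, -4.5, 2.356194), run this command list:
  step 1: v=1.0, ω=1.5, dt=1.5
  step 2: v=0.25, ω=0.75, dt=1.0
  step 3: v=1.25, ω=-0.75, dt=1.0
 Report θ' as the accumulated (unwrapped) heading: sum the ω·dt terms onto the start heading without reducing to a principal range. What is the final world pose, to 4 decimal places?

step 1: θ'=4.6062 (R=0.6667) → pose (2.8657, -4.9007, 4.6062)
step 2: θ'=5.3562 (R=0.3333) → pose (2.9305, -5.1362, 5.3562)
step 3: θ'=4.6062 (R=-1.6667) → pose (3.2548, -6.3132, 4.6062)

(3.2548, -6.3132, 4.6062)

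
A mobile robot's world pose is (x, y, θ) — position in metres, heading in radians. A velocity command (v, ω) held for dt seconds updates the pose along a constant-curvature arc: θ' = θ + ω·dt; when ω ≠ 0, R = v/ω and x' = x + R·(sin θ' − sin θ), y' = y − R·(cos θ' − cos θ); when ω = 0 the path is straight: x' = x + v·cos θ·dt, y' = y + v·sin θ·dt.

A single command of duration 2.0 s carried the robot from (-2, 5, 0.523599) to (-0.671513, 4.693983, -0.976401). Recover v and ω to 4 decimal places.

Δθ = -0.976401 − 0.523599 = -1.500000
ω = Δθ/dt = -1.500000/2.0 = -0.7500
R = Δx/(sin θ' − sin θ) = -1.0000
v = R·ω = -1.0000·-0.7500 = 0.7500

v = 0.7500, ω = -0.7500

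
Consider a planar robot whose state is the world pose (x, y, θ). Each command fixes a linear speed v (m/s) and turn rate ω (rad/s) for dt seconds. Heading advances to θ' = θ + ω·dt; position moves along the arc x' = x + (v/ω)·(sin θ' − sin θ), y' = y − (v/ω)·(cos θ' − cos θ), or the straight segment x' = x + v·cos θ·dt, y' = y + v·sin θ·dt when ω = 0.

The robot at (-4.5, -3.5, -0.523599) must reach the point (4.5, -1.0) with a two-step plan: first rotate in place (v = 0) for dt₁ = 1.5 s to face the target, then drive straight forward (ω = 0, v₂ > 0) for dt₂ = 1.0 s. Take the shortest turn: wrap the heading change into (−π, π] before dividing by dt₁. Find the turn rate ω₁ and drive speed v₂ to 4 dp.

ω₁ = 0.5297, v₂ = 9.3408

heading to target = atan2(-1−-3.5, 4.5−-4.5) = 0.2709
Δθ = wrap(0.2709 − -0.5236) = 0.7945; ω₁ = Δθ/dt₁ = 0.5297
distance = √((4.5−-4.5)² + (-1−-3.5)²) = 9.3408; v₂ = distance/dt₂ = 9.3408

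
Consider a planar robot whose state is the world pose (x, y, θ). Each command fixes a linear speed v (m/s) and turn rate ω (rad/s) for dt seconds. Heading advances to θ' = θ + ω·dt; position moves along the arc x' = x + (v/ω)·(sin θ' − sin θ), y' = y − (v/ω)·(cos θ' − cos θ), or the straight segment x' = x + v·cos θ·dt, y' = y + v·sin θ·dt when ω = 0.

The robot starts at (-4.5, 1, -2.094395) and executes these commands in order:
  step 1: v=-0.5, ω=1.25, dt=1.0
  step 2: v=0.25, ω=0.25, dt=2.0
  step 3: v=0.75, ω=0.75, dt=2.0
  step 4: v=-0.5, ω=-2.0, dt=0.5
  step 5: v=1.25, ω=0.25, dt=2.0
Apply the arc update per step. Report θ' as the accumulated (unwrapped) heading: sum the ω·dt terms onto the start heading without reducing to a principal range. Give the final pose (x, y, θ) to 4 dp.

step 1: θ'=-0.8444 (R=-0.4000) → pose (-4.5474, 1.4657, -0.8444)
step 2: θ'=-0.3444 (R=1.0000) → pose (-4.1374, 1.1886, -0.3444)
step 3: θ'=1.1556 (R=1.0000) → pose (-2.8848, 1.7265, 1.1556)
step 4: θ'=0.1556 (R=0.2500) → pose (-3.0748, 1.5804, 0.1556)
step 5: θ'=0.6556 (R=5.0000) → pose (-0.8015, 2.5565, 0.6556)

(-0.8015, 2.5565, 0.6556)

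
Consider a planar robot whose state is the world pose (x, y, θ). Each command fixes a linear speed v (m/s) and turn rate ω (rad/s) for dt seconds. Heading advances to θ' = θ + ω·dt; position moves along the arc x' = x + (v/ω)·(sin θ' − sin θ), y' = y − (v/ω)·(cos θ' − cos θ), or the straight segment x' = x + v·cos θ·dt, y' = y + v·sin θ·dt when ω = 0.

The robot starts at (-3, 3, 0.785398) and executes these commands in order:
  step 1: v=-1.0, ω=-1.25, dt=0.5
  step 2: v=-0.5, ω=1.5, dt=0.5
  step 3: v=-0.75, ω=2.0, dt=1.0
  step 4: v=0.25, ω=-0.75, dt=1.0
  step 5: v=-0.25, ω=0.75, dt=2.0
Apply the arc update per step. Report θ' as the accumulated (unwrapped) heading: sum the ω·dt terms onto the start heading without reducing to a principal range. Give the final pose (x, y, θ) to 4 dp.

(-3.1960, 2.0913, 3.6604)

step 1: θ'=0.1604 (R=0.8000) → pose (-3.4379, 2.7760, 0.1604)
step 2: θ'=0.9104 (R=-0.3333) → pose (-3.6479, 2.6514, 0.9104)
step 3: θ'=2.9104 (R=-0.3750) → pose (-3.4377, 2.0563, 2.9104)
step 4: θ'=2.1604 (R=-0.3333) → pose (-3.6384, 2.1954, 2.1604)
step 5: θ'=3.6604 (R=-0.3333) → pose (-3.1960, 2.0913, 3.6604)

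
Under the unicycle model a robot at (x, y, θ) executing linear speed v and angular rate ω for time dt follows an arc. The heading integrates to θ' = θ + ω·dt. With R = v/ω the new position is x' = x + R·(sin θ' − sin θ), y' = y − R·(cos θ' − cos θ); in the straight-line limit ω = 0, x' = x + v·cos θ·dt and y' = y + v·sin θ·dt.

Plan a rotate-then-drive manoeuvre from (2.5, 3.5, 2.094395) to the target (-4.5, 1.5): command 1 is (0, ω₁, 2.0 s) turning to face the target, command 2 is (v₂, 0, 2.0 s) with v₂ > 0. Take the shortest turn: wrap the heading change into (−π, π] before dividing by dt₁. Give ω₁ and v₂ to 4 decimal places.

ω₁ = 0.6627, v₂ = 3.6401

heading to target = atan2(1.5−3.5, -4.5−2.5) = -2.8633
Δθ = wrap(-2.8633 − 2.0944) = 1.3255; ω₁ = Δθ/dt₁ = 0.6627
distance = √((-4.5−2.5)² + (1.5−3.5)²) = 7.2801; v₂ = distance/dt₂ = 3.6401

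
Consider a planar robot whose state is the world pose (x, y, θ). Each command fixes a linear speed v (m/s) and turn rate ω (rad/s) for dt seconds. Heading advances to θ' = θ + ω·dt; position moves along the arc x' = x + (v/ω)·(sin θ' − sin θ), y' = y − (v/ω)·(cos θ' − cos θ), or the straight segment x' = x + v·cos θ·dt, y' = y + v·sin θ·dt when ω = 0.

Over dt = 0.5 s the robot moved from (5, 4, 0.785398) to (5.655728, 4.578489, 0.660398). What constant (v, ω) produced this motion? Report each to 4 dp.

v = 1.7500, ω = -0.2500

Δθ = 0.660398 − 0.785398 = -0.125000
ω = Δθ/dt = -0.125000/0.5 = -0.2500
R = Δx/(sin θ' − sin θ) = -7.0000
v = R·ω = -7.0000·-0.2500 = 1.7500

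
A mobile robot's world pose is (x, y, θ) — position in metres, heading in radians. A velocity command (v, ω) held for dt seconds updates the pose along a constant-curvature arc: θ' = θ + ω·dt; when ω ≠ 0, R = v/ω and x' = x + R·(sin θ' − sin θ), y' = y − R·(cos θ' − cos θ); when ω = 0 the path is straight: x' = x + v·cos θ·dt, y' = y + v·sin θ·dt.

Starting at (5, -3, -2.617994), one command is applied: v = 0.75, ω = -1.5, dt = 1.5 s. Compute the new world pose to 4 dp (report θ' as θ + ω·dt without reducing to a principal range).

(4.2560, -2.4895, -4.8680)

θ' = -2.6180 + -1.5·1.5 = -4.8680
R = v/ω = 0.75/-1.5 = -0.5000
x' = 5 + -0.5000·(sin -4.8680 − sin -2.6180) = 4.2560
y' = -3 − -0.5000·(cos -4.8680 − cos -2.6180) = -2.4895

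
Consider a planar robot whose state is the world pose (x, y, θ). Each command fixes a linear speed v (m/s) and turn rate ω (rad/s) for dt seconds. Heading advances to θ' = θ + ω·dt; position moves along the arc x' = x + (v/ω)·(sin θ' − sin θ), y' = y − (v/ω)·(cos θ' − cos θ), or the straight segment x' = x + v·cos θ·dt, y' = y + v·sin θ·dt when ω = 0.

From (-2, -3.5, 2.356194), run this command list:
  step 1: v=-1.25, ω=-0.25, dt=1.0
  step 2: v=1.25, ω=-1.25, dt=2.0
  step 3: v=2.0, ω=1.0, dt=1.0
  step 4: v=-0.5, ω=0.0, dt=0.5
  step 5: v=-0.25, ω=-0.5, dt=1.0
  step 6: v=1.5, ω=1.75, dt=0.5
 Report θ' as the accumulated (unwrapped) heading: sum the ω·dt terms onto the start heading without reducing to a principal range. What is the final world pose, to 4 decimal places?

step 1: θ'=2.1062 (R=5.0000) → pose (-1.2352, -4.4846, 2.1062)
step 2: θ'=-0.3938 (R=-1.0000) → pose (0.0086, -3.0510, -0.3938)
step 3: θ'=0.6062 (R=2.0000) → pose (1.9155, -2.8477, 0.6062)
step 4: θ'=0.6062 (straight) → pose (1.7100, -2.9901, 0.6062)
step 5: θ'=0.1062 (R=0.5000) → pose (1.4781, -3.0764, 0.1062)
step 6: θ'=0.9812 (R=0.8571) → pose (2.0997, -2.7007, 0.9812)

(2.0997, -2.7007, 0.9812)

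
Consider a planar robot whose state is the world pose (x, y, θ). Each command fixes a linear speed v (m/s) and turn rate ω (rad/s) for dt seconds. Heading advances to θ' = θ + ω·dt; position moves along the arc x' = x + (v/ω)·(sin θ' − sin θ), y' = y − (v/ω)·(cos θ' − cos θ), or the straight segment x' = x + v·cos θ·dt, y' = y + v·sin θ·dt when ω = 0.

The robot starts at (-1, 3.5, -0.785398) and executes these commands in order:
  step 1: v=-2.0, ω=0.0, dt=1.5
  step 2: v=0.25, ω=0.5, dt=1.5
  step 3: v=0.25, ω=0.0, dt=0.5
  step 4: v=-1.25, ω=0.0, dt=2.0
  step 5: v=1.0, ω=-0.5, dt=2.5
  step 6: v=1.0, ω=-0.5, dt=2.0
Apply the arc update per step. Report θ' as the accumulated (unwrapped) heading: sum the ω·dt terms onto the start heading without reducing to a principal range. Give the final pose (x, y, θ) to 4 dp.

step 1: θ'=-0.7854 (straight) → pose (-3.1213, 5.6213, -0.7854)
step 2: θ'=-0.0354 (R=0.5000) → pose (-2.7855, 5.4752, -0.0354)
step 3: θ'=-0.0354 (straight) → pose (-2.6605, 5.4708, -0.0354)
step 4: θ'=-0.0354 (straight) → pose (-5.1590, 5.5592, -0.0354)
step 5: θ'=-1.2854 (R=-2.0000) → pose (-3.3107, 4.1236, -1.2854)
step 6: θ'=-2.2854 (R=-2.0000) → pose (-3.7190, 2.2499, -2.2854)

(-3.7190, 2.2499, -2.2854)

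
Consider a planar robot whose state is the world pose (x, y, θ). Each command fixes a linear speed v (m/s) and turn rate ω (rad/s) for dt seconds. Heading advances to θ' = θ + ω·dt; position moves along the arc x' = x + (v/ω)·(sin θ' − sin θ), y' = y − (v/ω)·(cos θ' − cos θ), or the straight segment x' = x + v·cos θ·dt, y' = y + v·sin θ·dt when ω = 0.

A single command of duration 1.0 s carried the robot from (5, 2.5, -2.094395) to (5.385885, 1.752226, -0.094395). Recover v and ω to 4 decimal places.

v = 1.0000, ω = 2.0000

Δθ = -0.094395 − -2.094395 = 2.000000
ω = Δθ/dt = 2.000000/1.0 = 2.0000
R = −Δy/(cos θ' − cos θ) = 0.5000
v = R·ω = 0.5000·2.0000 = 1.0000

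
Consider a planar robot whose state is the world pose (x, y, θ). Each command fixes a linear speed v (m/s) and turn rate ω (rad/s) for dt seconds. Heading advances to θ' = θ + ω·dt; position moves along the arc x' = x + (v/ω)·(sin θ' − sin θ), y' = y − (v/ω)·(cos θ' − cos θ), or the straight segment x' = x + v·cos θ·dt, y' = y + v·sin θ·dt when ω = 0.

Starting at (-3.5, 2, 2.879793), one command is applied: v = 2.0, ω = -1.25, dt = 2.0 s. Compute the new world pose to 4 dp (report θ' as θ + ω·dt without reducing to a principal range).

(-3.6791, 5.0315, 0.3798)

θ' = 2.8798 + -1.25·2.0 = 0.3798
R = v/ω = 2.0/-1.25 = -1.6000
x' = -3.5 + -1.6000·(sin 0.3798 − sin 2.8798) = -3.6791
y' = 2 − -1.6000·(cos 0.3798 − cos 2.8798) = 5.0315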